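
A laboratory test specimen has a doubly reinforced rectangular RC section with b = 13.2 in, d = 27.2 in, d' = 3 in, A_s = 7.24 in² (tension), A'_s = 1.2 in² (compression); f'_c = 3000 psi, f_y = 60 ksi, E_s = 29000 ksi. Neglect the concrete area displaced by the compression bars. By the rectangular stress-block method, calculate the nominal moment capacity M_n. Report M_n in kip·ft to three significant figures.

M_n ≈ 804 kip·ft

Assume both steels yield.
a = (A_s − A'_s) f_y/(0.85 f'_c b) = (7.24 − 1.2) × 60/(0.85 × 3 × 13.2) = 10.766 in.
c = a/β₁ = 10.766/0.85 = 12.666 in; ε'_s = 0.003(c − d')/c = 0.0023 ≥ ε_y = 0.0021, so the compression steel yields.
M_n = (A_s − A'_s) f_y (d − a/2) + A'_s f_y (d − d') = 362.4 × (27.2 − 5.383) + 72 × (27.2 − 3) = 7906.5 + 1742.4 = 9648.9 kip·in = 9648.9/12 = 804.08 kip·ft.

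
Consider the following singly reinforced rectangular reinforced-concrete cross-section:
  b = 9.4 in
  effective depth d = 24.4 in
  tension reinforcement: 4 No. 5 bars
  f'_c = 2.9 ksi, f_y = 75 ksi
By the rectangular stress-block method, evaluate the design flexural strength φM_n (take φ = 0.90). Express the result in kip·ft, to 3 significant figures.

A_s = 4 × 0.31 = 1.24 in².
T = A_s f_y = 1.24 × 75 = 93 kips.
a = T/(0.85 f'_c b) = 93/(0.85 × 2.9 × 9.4) = 4.014 in.
M_n = T(d − a/2) = 93 × (24.4 − 2.007) = 2082.5 kip·in = 2082.5/12 = 173.54 kip·ft.
φM_n = 0.90 × 173.54 = 156.19 kip·ft.

φM_n ≈ 156 kip·ft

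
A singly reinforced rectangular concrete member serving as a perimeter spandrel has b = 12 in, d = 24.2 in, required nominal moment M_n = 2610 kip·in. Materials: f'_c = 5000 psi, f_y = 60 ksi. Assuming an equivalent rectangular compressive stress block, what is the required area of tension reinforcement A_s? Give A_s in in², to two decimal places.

A_s ≈ 1.88 in²

From M_n = 0.85 f'_c a b (d − a/2):
a = d − √(d² − 2M_n/(0.85 f'_c b)) = 24.2 − √(24.2² − 2 × 2610/(0.85 × 5 × 12)) = 2.216 in.
A_s = 0.85 f'_c a b / f_y = 0.85 × 5 × 2.216 × 12 / 60 = 1.884 in².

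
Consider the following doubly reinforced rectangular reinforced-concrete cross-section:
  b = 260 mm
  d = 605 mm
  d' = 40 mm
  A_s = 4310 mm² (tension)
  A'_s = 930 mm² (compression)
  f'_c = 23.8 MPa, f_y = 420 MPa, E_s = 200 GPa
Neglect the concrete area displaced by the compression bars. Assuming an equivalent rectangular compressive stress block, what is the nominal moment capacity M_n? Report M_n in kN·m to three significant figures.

M_n ≈ 888 kN·m

Assume both tension and compression steel yield.
Net tension couple steel: A_s − A'_s = 3380 mm².
a = (A_s − A'_s) f_y / (0.85 f'_c b) = 1419600/(0.85 × 23.8 × 260) = 269.90 mm.
c = a/β₁ = 269.90/0.85 = 317.53 mm; ε'_s = 0.003(c − d')/c = 0.0026 ≥ f_y/E_s = 0.0021, so compression steel does yield.
M_n = (A_s − A'_s) f_y (d − a/2) + A'_s f_y (d − d') = [1419600 × (605 − 134.95) + 390600 × (605 − 40)] × 10⁻⁶ = 667.28 + 220.69 = 887.97 kN·m.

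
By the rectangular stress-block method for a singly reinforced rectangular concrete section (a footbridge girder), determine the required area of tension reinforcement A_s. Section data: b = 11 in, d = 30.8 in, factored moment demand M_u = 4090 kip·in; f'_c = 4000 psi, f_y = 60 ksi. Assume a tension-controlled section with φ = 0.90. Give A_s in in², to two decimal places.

A_s ≈ 2.64 in²

M_n = M_u/φ = 4090/0.90 = 4544.44 kip·in.
From M_n = 0.85 f'_c a b (d − a/2):
a = d − √(d² − 2M_n/(0.85 f'_c b)) = 30.8 − √(30.8² − 2 × 4544.44/(0.85 × 4 × 11)) = 4.236 in.
A_s = 0.85 f'_c a b / f_y = 0.85 × 4 × 4.236 × 11 / 60 = 2.640 in².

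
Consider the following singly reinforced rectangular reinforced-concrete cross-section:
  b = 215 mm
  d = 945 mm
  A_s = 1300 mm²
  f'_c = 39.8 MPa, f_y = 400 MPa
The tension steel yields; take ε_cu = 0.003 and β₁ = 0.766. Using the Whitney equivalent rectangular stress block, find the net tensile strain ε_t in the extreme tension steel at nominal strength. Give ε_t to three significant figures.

a = A_s f_y/(0.85 f'_c b) = 71.49 mm.
β₁ = 0.766, so c = a/β₁ = 71.49/0.766 = 93.33 mm.
From the linear strain diagram with ε_cu = 0.003: ε_t = 0.003 (d − c)/c = 0.003 × (945 − 93.33)/93.33 = 0.0274.
Since ε_t ≥ 0.005, the section is tension-controlled.

ε_t ≈ 0.0274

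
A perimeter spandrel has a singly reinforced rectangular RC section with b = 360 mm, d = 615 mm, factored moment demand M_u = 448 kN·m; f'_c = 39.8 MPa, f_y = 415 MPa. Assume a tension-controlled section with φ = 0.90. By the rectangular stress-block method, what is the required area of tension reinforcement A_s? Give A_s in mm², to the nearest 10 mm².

A_s ≈ 2070 mm²

M_n = M_u/φ = 448/0.90 = 497.778 kN·m.
With M_n = 0.85 f'_c a b (d − a/2), solve the quadratic for a:
a = d − √(d² − 2M_n/(0.85 f'_c b)) = 615 − √(615² − 2 × 497.778×10⁶/(0.85 × 39.8 × 360)) = 70.50 mm.
A_s = 0.85 f'_c a b / f_y = 0.85 × 39.8 × 70.50 × 360 / 415 = 2068.9 mm².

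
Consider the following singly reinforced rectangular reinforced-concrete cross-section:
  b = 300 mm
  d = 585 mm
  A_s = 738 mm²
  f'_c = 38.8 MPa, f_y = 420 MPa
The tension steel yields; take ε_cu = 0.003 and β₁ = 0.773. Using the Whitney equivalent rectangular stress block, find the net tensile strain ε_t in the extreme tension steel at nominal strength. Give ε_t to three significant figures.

a = A_s f_y/(0.85 f'_c b) = 31.33 mm.
β₁ = 0.773, so c = a/β₁ = 31.33/0.773 = 40.53 mm.
From the linear strain diagram with ε_cu = 0.003: ε_t = 0.003 (d − c)/c = 0.003 × (585 − 40.53)/40.53 = 0.0403.
Since ε_t ≥ 0.005, the section is tension-controlled.

ε_t ≈ 0.0403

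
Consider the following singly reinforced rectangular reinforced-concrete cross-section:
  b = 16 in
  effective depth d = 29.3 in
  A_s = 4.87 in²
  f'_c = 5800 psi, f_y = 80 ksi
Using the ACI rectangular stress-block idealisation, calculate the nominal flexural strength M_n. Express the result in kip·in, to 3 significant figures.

M_n ≈ 10500 kip·in

T = A_s f_y = 4.87 × 80 = 389.6 kips.
a = T/(0.85 f'_c b) = 389.6/(0.85 × 5.8 × 16) = 4.939 in.
M_n = T(d − a/2) = 389.6 × (29.3 − 2.4695) = 10453.2 kip·in.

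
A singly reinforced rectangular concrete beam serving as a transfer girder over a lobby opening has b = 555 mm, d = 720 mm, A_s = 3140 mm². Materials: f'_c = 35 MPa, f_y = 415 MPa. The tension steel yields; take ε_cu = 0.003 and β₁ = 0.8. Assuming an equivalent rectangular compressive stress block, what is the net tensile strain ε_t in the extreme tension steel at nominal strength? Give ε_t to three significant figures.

a = A_s f_y/(0.85 f'_c b) = 78.92 mm.
β₁ = 0.8, so c = a/β₁ = 78.92/0.8 = 98.65 mm.
From the linear strain diagram with ε_cu = 0.003: ε_t = 0.003 (d − c)/c = 0.003 × (720 − 98.65)/98.65 = 0.0189.
Since ε_t ≥ 0.005, the section is tension-controlled.

ε_t ≈ 0.0189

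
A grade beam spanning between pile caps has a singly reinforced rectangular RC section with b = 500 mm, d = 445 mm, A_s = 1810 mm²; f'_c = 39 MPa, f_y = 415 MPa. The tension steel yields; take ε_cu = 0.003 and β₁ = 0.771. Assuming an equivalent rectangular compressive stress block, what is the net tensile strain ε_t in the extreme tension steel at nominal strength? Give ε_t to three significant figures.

a = A_s f_y/(0.85 f'_c b) = 45.32 mm.
β₁ = 0.771, so c = a/β₁ = 45.32/0.771 = 58.78 mm.
From the linear strain diagram with ε_cu = 0.003: ε_t = 0.003 (d − c)/c = 0.003 × (445 − 58.78)/58.78 = 0.0197.
Since ε_t ≥ 0.005, the section is tension-controlled.

ε_t ≈ 0.0197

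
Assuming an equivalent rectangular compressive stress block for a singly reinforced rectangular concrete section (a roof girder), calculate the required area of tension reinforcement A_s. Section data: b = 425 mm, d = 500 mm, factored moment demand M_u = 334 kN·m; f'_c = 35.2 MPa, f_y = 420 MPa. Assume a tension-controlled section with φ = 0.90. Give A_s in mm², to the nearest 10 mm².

A_s ≈ 1880 mm²

M_n = M_u/φ = 334/0.90 = 371.111 kN·m.
With M_n = 0.85 f'_c a b (d − a/2), solve the quadratic for a:
a = d − √(d² − 2M_n/(0.85 f'_c b)) = 500 − √(500² − 2 × 371.111×10⁶/(0.85 × 35.2 × 425)) = 62.24 mm.
A_s = 0.85 f'_c a b / f_y = 0.85 × 35.2 × 62.24 × 425 / 420 = 1884.4 mm².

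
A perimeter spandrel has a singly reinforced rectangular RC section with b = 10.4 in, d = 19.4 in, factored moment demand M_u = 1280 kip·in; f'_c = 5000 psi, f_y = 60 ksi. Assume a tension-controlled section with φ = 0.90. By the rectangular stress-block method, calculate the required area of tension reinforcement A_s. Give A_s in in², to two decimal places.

A_s ≈ 1.28 in²

M_n = M_u/φ = 1280/0.90 = 1422.22 kip·in.
From M_n = 0.85 f'_c a b (d − a/2):
a = d − √(d² − 2M_n/(0.85 f'_c b)) = 19.4 − √(19.4² − 2 × 1422.22/(0.85 × 5 × 10.4)) = 1.736 in.
A_s = 0.85 f'_c a b / f_y = 0.85 × 5 × 1.736 × 10.4 / 60 = 1.279 in².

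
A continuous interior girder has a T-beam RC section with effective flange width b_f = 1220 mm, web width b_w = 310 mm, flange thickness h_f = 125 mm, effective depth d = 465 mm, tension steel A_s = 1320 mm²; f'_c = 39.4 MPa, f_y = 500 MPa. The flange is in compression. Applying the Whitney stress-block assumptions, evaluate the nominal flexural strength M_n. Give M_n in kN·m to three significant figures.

M_n ≈ 302 kN·m

Tension: T = A_s f_y = 1320 × 500 = 660000 N.
Try a within the flange: a = T/(0.85 f'_c b_f) = 660000/(0.85 × 39.4 × 1220) = 16.15 mm.
Since a = 16.15 ≤ h_f = 125 mm, the stress block lies entirely in the flange; analyse as a rectangular beam of width b_f.
M_n = T(d − a/2) = 660000 × (465 − 8.075) = 301.57 × 10⁶ N·mm.
M_n = 301.57 kN·m.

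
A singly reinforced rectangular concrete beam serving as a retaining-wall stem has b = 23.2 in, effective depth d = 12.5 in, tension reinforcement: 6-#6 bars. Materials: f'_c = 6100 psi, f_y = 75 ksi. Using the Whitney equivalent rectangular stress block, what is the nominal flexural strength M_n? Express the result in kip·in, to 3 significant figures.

M_n ≈ 2310 kip·in

A_s = 6 × 0.44 = 2.64 in².
T = A_s f_y = 2.64 × 75 = 198 kips.
a = T/(0.85 f'_c b) = 198/(0.85 × 6.1 × 23.2) = 1.646 in.
M_n = T(d − a/2) = 198 × (12.5 − 0.823) = 2312.0 kip·in.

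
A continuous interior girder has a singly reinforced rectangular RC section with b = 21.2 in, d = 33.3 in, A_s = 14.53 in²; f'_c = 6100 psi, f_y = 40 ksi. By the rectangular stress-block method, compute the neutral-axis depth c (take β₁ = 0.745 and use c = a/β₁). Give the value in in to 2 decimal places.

T = A_s f_y = 14.53 × 40 = 581.2 kips.
a = T/(0.85 f'_c b) = 581.2/(0.85 × 6.1 × 21.2) = 5.2874 in.
With β₁ = 0.745, c = a/β₁ = 5.2874/0.745 = 7.10 in.

c ≈ 7.10 in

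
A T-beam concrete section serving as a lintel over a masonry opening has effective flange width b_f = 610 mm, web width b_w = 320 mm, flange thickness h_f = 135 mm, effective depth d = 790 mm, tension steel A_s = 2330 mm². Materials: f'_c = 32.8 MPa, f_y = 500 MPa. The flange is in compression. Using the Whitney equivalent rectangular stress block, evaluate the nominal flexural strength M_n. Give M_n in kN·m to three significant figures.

M_n ≈ 880 kN·m

Tension: T = A_s f_y = 2330 × 500 = 1165000 N.
Try a within the flange: a = T/(0.85 f'_c b_f) = 1165000/(0.85 × 32.8 × 610) = 68.50 mm.
Since a = 68.50 ≤ h_f = 135 mm, the stress block lies entirely in the flange; analyse as a rectangular beam of width b_f.
M_n = T(d − a/2) = 1165000 × (790 − 34.25) = 880.45 × 10⁶ N·mm.
M_n = 880.45 kN·m.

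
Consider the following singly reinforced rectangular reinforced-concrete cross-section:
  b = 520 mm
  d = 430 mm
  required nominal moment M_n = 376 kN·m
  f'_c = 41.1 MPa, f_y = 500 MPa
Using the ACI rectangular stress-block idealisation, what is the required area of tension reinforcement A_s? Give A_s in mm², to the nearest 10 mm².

With M_n = 0.85 f'_c a b (d − a/2), solve the quadratic for a:
a = d − √(d² − 2M_n/(0.85 f'_c b)) = 430 − √(430² − 2 × 376×10⁶/(0.85 × 41.1 × 520)) = 51.18 mm.
A_s = 0.85 f'_c a b / f_y = 0.85 × 41.1 × 51.18 × 520 / 500 = 1859.5 mm².

A_s ≈ 1860 mm²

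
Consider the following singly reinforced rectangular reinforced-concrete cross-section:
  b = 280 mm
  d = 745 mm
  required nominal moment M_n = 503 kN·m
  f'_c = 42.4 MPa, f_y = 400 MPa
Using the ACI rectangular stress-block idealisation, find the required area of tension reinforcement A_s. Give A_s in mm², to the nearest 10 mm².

A_s ≈ 1770 mm²

With M_n = 0.85 f'_c a b (d − a/2), solve the quadratic for a:
a = d − √(d² − 2M_n/(0.85 f'_c b)) = 745 − √(745² − 2 × 503×10⁶/(0.85 × 42.4 × 280)) = 70.22 mm.
A_s = 0.85 f'_c a b / f_y = 0.85 × 42.4 × 70.22 × 280 / 400 = 1771.5 mm².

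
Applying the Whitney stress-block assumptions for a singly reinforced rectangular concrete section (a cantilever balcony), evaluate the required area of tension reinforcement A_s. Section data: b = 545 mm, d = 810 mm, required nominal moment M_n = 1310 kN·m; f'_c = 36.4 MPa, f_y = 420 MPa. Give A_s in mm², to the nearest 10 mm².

With M_n = 0.85 f'_c a b (d − a/2), solve the quadratic for a:
a = d − √(d² − 2M_n/(0.85 f'_c b)) = 810 − √(810² − 2 × 1310×10⁶/(0.85 × 36.4 × 545)) = 102.38 mm.
A_s = 0.85 f'_c a b / f_y = 0.85 × 36.4 × 102.38 × 545 / 420 = 4110.4 mm².

A_s ≈ 4110 mm²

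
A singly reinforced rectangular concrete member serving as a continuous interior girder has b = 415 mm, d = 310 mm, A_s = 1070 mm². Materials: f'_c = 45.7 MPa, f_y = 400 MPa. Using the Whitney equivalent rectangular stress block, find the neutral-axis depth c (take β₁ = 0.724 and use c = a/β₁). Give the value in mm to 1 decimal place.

c ≈ 36.7 mm

T = A_s f_y = 1070 × 400 = 428000 N = 428 kN.
Setting C = 0.85 f'_c a b equal to T: a = 428000/(0.85 × 45.7 × 415) = 26.550 mm.
With β₁ = 0.724, c = a/β₁ = 26.550/0.724 = 36.7 mm.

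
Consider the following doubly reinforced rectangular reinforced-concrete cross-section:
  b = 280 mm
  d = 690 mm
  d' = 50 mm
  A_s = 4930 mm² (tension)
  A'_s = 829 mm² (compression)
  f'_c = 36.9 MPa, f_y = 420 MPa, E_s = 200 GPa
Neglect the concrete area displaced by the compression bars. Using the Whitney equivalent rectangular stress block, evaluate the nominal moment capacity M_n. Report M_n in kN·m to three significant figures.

M_n ≈ 1240 kN·m

Assume both tension and compression steel yield.
Net tension couple steel: A_s − A'_s = 4101 mm².
a = (A_s − A'_s) f_y / (0.85 f'_c b) = 1722420/(0.85 × 36.9 × 280) = 196.13 mm.
c = a/β₁ = 196.13/0.786 = 249.53 mm; ε'_s = 0.003(c − d')/c = 0.0024 ≥ f_y/E_s = 0.0021, so compression steel does yield.
M_n = (A_s − A'_s) f_y (d − a/2) + A'_s f_y (d − d') = [1722420 × (690 − 98.065) + 348180 × (690 − 50)] × 10⁻⁶ = 1019.56 + 222.84 = 1242.40 kN·m.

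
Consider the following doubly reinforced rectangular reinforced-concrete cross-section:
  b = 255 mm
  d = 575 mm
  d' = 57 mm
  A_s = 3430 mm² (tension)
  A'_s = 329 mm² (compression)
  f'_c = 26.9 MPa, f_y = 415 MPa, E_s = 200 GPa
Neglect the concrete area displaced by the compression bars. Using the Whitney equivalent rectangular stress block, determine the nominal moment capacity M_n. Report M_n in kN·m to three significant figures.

Assume both tension and compression steel yield.
Net tension couple steel: A_s − A'_s = 3101 mm².
a = (A_s − A'_s) f_y / (0.85 f'_c b) = 1286915/(0.85 × 26.9 × 255) = 220.72 mm.
c = a/β₁ = 220.72/0.85 = 259.67 mm; ε'_s = 0.003(c − d')/c = 0.0023 ≥ f_y/E_s = 0.0021, so compression steel does yield.
M_n = (A_s − A'_s) f_y (d − a/2) + A'_s f_y (d − d') = [1286915 × (575 − 110.36) + 136535 × (575 − 57)] × 10⁻⁶ = 597.95 + 70.73 = 668.68 kN·m.

M_n ≈ 669 kN·m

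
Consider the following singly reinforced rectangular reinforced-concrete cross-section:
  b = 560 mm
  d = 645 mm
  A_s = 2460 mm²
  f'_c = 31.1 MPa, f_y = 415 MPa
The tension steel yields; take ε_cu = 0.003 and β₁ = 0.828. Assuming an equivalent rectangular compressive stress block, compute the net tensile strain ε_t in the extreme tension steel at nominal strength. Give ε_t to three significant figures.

a = A_s f_y/(0.85 f'_c b) = 68.96 mm.
β₁ = 0.828, so c = a/β₁ = 68.96/0.828 = 83.29 mm.
From the linear strain diagram with ε_cu = 0.003: ε_t = 0.003 (d − c)/c = 0.003 × (645 − 83.29)/83.29 = 0.0202.
Since ε_t ≥ 0.005, the section is tension-controlled.

ε_t ≈ 0.0202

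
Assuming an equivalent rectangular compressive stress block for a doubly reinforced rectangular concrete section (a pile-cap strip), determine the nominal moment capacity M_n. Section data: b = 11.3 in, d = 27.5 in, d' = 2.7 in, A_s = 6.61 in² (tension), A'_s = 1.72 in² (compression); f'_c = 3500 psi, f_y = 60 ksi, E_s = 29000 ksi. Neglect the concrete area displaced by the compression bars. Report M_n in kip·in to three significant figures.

M_n ≈ 9350 kip·in

Assume both steels yield.
a = (A_s − A'_s) f_y/(0.85 f'_c b) = (6.61 − 1.72) × 60/(0.85 × 3.5 × 11.3) = 8.728 in.
c = a/β₁ = 8.728/0.85 = 10.268 in; ε'_s = 0.003(c − d')/c = 0.0022 ≥ ε_y = 0.0021, so the compression steel yields.
M_n = (A_s − A'_s) f_y (d − a/2) + A'_s f_y (d − d') = 293.4 × (27.5 − 4.364) + 103.2 × (27.5 − 2.7) = 6788.1 + 2559.4 = 9347.5 kip·in.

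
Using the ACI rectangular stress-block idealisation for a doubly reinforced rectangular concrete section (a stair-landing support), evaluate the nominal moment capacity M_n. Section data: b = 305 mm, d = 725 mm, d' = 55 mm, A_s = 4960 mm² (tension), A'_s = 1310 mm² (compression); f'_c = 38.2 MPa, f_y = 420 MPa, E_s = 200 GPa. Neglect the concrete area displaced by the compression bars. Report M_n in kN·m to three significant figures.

M_n ≈ 1360 kN·m

Assume both tension and compression steel yield.
Net tension couple steel: A_s − A'_s = 3650 mm².
a = (A_s − A'_s) f_y / (0.85 f'_c b) = 1533000/(0.85 × 38.2 × 305) = 154.80 mm.
c = a/β₁ = 154.80/0.777 = 199.23 mm; ε'_s = 0.003(c − d')/c = 0.0022 ≥ f_y/E_s = 0.0021, so compression steel does yield.
M_n = (A_s − A'_s) f_y (d − a/2) + A'_s f_y (d − d') = [1533000 × (725 − 77.4) + 550200 × (725 − 55)] × 10⁻⁶ = 992.77 + 368.63 = 1361.40 kN·m.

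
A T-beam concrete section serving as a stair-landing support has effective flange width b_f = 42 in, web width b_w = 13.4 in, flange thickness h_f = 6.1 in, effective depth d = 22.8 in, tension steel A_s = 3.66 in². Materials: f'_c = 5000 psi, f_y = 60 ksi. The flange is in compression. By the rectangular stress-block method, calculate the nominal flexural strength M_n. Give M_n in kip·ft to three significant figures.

M_n ≈ 406 kip·ft

Tension: T = A_s f_y = 3.66 × 60 = 219.6 kips.
Try a within the flange: a = T/(0.85 f'_c b_f) = 219.6/(0.85 × 5 × 42) = 1.230 in.
Since a = 1.230 ≤ h_f = 6.1 in, the stress block lies entirely in the flange; analyse as a rectangular beam of width b_f.
M_n = T(d − a/2) = 219.6 × (22.8 − 0.615) = 4871.8 kip·in.
M_n = 4871.8/12 = 405.98 kip·ft.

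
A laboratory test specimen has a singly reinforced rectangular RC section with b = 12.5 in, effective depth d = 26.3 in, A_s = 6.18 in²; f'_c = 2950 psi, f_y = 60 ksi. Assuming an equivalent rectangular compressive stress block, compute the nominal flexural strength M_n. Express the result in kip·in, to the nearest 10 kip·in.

T = A_s f_y = 6.18 × 60 = 370.8 kips.
a = T/(0.85 f'_c b) = 370.8/(0.85 × 2.95 × 12.5) = 11.830 in.
M_n = T(d − a/2) = 370.8 × (26.3 − 5.915) = 7558.8 kip·in.

M_n ≈ 7560 kip·in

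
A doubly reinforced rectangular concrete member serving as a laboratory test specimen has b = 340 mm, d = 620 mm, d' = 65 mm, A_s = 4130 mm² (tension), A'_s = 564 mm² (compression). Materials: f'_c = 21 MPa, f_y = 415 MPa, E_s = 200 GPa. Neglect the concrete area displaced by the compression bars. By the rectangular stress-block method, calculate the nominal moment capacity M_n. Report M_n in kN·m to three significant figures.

Assume both tension and compression steel yield.
Net tension couple steel: A_s − A'_s = 3566 mm².
a = (A_s − A'_s) f_y / (0.85 f'_c b) = 1479890/(0.85 × 21 × 340) = 243.84 mm.
c = a/β₁ = 243.84/0.85 = 286.87 mm; ε'_s = 0.003(c − d')/c = 0.0023 ≥ f_y/E_s = 0.0021, so compression steel does yield.
M_n = (A_s − A'_s) f_y (d − a/2) + A'_s f_y (d − d') = [1479890 × (620 − 121.92) + 234060 × (620 − 65)] × 10⁻⁶ = 737.10 + 129.90 = 867.00 kN·m.

M_n ≈ 867 kN·m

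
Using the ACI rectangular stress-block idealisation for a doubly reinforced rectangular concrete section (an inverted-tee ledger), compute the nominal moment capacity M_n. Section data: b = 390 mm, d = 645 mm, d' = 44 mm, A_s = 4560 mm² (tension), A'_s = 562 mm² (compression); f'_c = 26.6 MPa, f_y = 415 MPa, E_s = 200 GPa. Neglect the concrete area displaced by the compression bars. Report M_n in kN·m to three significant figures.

Assume both tension and compression steel yield.
Net tension couple steel: A_s − A'_s = 3998 mm².
a = (A_s − A'_s) f_y / (0.85 f'_c b) = 1659170/(0.85 × 26.6 × 390) = 188.16 mm.
c = a/β₁ = 188.16/0.85 = 221.36 mm; ε'_s = 0.003(c − d')/c = 0.0024 ≥ f_y/E_s = 0.0021, so compression steel does yield.
M_n = (A_s − A'_s) f_y (d − a/2) + A'_s f_y (d − d') = [1659170 × (645 − 94.08) + 233230 × (645 − 44)] × 10⁻⁶ = 914.07 + 140.17 = 1054.24 kN·m.

M_n ≈ 1050 kN·m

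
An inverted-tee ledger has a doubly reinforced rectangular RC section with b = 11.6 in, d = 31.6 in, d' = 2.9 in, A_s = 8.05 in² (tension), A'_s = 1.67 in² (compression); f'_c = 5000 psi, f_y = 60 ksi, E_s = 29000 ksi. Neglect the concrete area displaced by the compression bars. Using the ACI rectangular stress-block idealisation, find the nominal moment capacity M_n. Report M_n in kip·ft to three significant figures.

M_n ≈ 1120 kip·ft

Assume both steels yield.
a = (A_s − A'_s) f_y/(0.85 f'_c b) = (8.05 − 1.67) × 60/(0.85 × 5 × 11.6) = 7.765 in.
c = a/β₁ = 7.765/0.8 = 9.706 in; ε'_s = 0.003(c − d')/c = 0.0021 ≥ ε_y = 0.0021, so the compression steel yields.
M_n = (A_s − A'_s) f_y (d − a/2) + A'_s f_y (d − d') = 382.8 × (31.6 − 3.8825) + 100.2 × (31.6 − 2.9) = 10610.3 + 2875.7 = 13486.0 kip·in = 13486.0/12 = 1123.83 kip·ft.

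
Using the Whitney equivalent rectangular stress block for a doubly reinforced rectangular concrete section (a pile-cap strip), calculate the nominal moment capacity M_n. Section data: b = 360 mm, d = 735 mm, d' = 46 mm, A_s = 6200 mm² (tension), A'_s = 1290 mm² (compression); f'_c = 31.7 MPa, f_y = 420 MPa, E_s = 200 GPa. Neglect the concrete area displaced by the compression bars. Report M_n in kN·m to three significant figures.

M_n ≈ 1670 kN·m

Assume both tension and compression steel yield.
Net tension couple steel: A_s − A'_s = 4910 mm².
a = (A_s − A'_s) f_y / (0.85 f'_c b) = 2062200/(0.85 × 31.7 × 360) = 212.59 mm.
c = a/β₁ = 212.59/0.824 = 258.00 mm; ε'_s = 0.003(c − d')/c = 0.0025 ≥ f_y/E_s = 0.0021, so compression steel does yield.
M_n = (A_s − A'_s) f_y (d − a/2) + A'_s f_y (d − d') = [2062200 × (735 − 106.295) + 541800 × (735 − 46)] × 10⁻⁶ = 1296.52 + 373.30 = 1669.82 kN·m.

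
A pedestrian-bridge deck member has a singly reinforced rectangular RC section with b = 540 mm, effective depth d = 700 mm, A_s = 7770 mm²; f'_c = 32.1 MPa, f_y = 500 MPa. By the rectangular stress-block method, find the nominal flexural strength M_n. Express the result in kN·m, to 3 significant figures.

T = A_s f_y = 7770 × 500 = 3885000 N = 3885 kN.
From C = T: a = T/(0.85 f'_c b) = 3885000/(0.85 × 32.1 × 540) = 263.68 mm.
M_n = T(d − a/2) = 3885 kN × (700 − 131.84) mm = 2207.30 kN·m.

M_n ≈ 2210 kN·m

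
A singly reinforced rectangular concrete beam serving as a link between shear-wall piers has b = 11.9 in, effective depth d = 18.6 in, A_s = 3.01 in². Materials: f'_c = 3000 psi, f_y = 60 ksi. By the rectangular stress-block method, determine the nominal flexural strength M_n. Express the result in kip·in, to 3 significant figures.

M_n ≈ 2820 kip·in

T = A_s f_y = 3.01 × 60 = 180.6 kips.
a = T/(0.85 f'_c b) = 180.6/(0.85 × 3 × 11.9) = 5.952 in.
M_n = T(d − a/2) = 180.6 × (18.6 − 2.976) = 2821.7 kip·in.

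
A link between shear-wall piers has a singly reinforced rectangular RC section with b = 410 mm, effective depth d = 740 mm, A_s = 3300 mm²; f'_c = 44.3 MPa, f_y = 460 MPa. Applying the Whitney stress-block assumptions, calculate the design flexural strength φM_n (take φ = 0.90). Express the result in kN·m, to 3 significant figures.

φM_n ≈ 944 kN·m

T = A_s f_y = 3300 × 460 = 1518000 N = 1518 kN.
From C = T: a = T/(0.85 f'_c b) = 1518000/(0.85 × 44.3 × 410) = 98.33 mm.
M_n = T(d − a/2) = 1518 kN × (740 − 49.165) mm = 1048.69 kN·m.
φM_n = 0.90 × 1048.69 = 943.82 kN·m.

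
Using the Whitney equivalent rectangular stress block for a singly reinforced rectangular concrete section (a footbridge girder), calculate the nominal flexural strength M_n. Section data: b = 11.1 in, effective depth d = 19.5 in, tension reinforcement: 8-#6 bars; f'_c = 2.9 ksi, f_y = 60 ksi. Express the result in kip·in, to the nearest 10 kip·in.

A_s = 8 × 0.44 = 3.52 in².
T = A_s f_y = 3.52 × 60 = 211.2 kips.
a = T/(0.85 f'_c b) = 211.2/(0.85 × 2.9 × 11.1) = 7.719 in.
M_n = T(d − a/2) = 211.2 × (19.5 − 3.8595) = 3303.3 kip·in.

M_n ≈ 3300 kip·in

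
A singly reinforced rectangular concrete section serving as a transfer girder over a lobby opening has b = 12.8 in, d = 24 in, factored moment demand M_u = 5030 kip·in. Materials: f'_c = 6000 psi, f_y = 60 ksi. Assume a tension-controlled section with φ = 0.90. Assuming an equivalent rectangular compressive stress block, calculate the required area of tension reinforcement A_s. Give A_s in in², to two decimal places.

M_n = M_u/φ = 5030/0.90 = 5588.89 kip·in.
From M_n = 0.85 f'_c a b (d − a/2):
a = d − √(d² − 2M_n/(0.85 f'_c b)) = 24 − √(24² − 2 × 5588.89/(0.85 × 6 × 12.8)) = 3.881 in.
A_s = 0.85 f'_c a b / f_y = 0.85 × 6 × 3.881 × 12.8 / 60 = 4.223 in².

A_s ≈ 4.22 in²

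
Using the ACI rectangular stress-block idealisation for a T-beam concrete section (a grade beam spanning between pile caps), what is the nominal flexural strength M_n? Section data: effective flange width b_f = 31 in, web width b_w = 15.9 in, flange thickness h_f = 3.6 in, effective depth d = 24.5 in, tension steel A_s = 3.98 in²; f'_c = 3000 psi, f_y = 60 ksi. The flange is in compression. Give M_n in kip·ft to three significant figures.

M_n ≈ 457 kip·ft

Tension: T = A_s f_y = 3.98 × 60 = 238.8 kips.
Try a within the flange: a = T/(0.85 f'_c b_f) = 238.8/(0.85 × 3 × 31) = 3.021 in.
Since a = 3.021 ≤ h_f = 3.6 in, the stress block lies entirely in the flange; analyse as a rectangular beam of width b_f.
M_n = T(d − a/2) = 238.8 × (24.5 − 1.5105) = 5489.9 kip·in.
M_n = 5489.9/12 = 457.49 kip·ft.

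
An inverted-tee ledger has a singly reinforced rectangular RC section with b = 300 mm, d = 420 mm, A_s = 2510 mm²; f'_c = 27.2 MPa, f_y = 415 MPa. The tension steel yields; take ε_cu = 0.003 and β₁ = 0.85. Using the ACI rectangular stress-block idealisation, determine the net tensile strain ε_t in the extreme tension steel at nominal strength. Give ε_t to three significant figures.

a = A_s f_y/(0.85 f'_c b) = 150.18 mm.
β₁ = 0.85, so c = a/β₁ = 150.18/0.85 = 176.68 mm.
From the linear strain diagram with ε_cu = 0.003: ε_t = 0.003 (d − c)/c = 0.003 × (420 − 176.68)/176.68 = 0.00413.
ε_t is between 0.004 and 0.005 — transition zone.

ε_t ≈ 0.00413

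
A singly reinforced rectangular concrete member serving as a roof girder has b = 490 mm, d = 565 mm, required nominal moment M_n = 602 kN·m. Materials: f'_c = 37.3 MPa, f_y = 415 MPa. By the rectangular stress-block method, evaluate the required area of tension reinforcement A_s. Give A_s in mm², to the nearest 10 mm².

With M_n = 0.85 f'_c a b (d − a/2), solve the quadratic for a:
a = d − √(d² − 2M_n/(0.85 f'_c b)) = 565 − √(565² − 2 × 602×10⁶/(0.85 × 37.3 × 490)) = 73.34 mm.
A_s = 0.85 f'_c a b / f_y = 0.85 × 37.3 × 73.34 × 490 / 415 = 2745.5 mm².

A_s ≈ 2750 mm²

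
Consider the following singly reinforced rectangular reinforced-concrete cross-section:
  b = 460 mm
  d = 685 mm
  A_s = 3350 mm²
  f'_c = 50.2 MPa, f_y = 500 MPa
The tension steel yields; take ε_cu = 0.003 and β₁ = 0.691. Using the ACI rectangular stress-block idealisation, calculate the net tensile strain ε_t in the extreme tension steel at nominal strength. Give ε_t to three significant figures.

ε_t ≈ 0.0136

a = A_s f_y/(0.85 f'_c b) = 85.34 mm.
β₁ = 0.691, so c = a/β₁ = 85.34/0.691 = 123.50 mm.
From the linear strain diagram with ε_cu = 0.003: ε_t = 0.003 (d − c)/c = 0.003 × (685 − 123.50)/123.50 = 0.0136.
Since ε_t ≥ 0.005, the section is tension-controlled.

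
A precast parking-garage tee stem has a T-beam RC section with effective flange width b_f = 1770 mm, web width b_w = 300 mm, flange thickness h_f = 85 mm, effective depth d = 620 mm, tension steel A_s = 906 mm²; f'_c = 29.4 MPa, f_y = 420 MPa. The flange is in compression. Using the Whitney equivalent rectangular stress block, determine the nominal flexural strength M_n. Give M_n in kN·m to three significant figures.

M_n ≈ 234 kN·m

Tension: T = A_s f_y = 906 × 420 = 380520 N.
Try a within the flange: a = T/(0.85 f'_c b_f) = 380520/(0.85 × 29.4 × 1770) = 8.60 mm.
Since a = 8.60 ≤ h_f = 85 mm, the stress block lies entirely in the flange; analyse as a rectangular beam of width b_f.
M_n = T(d − a/2) = 380520 × (620 − 4.3) = 234.29 × 10⁶ N·mm.
M_n = 234.29 kN·m.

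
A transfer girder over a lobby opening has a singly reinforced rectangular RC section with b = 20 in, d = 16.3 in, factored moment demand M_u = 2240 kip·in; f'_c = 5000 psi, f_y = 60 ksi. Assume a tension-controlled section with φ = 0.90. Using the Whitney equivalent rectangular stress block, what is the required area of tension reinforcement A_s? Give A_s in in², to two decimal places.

M_n = M_u/φ = 2240/0.90 = 2488.89 kip·in.
From M_n = 0.85 f'_c a b (d − a/2):
a = d − √(d² − 2M_n/(0.85 f'_c b)) = 16.3 − √(16.3² − 2 × 2488.89/(0.85 × 5 × 20)) = 1.908 in.
A_s = 0.85 f'_c a b / f_y = 0.85 × 5 × 1.908 × 20 / 60 = 2.703 in².

A_s ≈ 2.70 in²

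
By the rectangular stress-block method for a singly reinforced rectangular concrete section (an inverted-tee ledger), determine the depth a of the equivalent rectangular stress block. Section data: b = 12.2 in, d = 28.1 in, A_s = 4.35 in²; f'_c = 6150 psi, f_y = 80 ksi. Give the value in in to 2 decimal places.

T = A_s f_y = 4.35 × 80 = 348 kips.
a = T/(0.85 f'_c b) = 348/(0.85 × 6.15 × 12.2) = 5.46 in.

a ≈ 5.46 in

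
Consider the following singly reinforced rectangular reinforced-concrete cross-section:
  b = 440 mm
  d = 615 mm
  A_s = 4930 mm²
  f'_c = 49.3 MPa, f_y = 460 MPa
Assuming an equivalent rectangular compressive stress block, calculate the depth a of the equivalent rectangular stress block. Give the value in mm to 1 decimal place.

T = A_s f_y = 4930 × 460 = 2267800 N = 2267.8 kN.
Setting C = 0.85 f'_c a b equal to T: a = 2267800/(0.85 × 49.3 × 440) = 123.0 mm.

a ≈ 123.0 mm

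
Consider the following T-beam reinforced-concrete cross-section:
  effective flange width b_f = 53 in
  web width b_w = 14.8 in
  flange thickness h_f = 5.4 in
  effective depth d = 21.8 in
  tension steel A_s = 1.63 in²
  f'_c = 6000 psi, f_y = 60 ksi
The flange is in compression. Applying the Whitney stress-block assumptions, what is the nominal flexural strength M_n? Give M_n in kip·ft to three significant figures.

Tension: T = A_s f_y = 1.63 × 60 = 97.8 kips.
Try a within the flange: a = T/(0.85 f'_c b_f) = 97.8/(0.85 × 6 × 53) = 0.362 in.
Since a = 0.362 ≤ h_f = 5.4 in, the stress block lies entirely in the flange; analyse as a rectangular beam of width b_f.
M_n = T(d − a/2) = 97.8 × (21.8 − 0.181) = 2114.3 kip·in.
M_n = 2114.3/12 = 176.19 kip·ft.

M_n ≈ 176 kip·ft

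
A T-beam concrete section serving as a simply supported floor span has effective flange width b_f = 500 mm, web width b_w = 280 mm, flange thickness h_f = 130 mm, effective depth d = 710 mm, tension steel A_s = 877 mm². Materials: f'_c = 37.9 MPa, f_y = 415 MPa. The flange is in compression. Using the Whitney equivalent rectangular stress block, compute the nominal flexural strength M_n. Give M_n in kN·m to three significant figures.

Tension: T = A_s f_y = 877 × 415 = 363955 N.
Try a within the flange: a = T/(0.85 f'_c b_f) = 363955/(0.85 × 37.9 × 500) = 22.60 mm.
Since a = 22.60 ≤ h_f = 130 mm, the stress block lies entirely in the flange; analyse as a rectangular beam of width b_f.
M_n = T(d − a/2) = 363955 × (710 − 11.3) = 254.30 × 10⁶ N·mm.
M_n = 254.30 kN·m.

M_n ≈ 254 kN·m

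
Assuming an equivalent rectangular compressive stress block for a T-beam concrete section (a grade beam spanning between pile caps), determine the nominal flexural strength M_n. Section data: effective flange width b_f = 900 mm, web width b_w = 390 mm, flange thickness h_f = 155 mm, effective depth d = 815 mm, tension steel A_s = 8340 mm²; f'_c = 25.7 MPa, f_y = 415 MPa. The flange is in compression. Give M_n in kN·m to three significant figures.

M_n ≈ 2510 kN·m

Tension: T = A_s f_y = 8340 × 415 = 3461100 N.
Try a within the flange: a = T/(0.85 f'_c b_f) = 3461100/(0.85 × 25.7 × 900) = 176.04 mm.
a = 176.04 > h_f = 155 mm: the block extends into the web. Split into flange-overhang and web parts.
C_f = 0.85 f'_c (b_f − b_w) h_f = 0.85 × 25.7 × (900 − 390) × 155 = 1726847 N.
Remaining web compression depth: a_w = (T − C_f)/(0.85 f'_c b_w) = (3461100 − 1726847)/(0.85 × 25.7 × 390) = 203.56 mm.
M_n = C_f(d − h_f/2) + (T − C_f)(d − a_w/2) = 1726847 × (815 − 77.5) + 1734253 × (815 − 101.78) = 1273.55 + 1236.90 = 2510.45 × 10⁶ N·mm.
M_n = 2510.45 kN·m.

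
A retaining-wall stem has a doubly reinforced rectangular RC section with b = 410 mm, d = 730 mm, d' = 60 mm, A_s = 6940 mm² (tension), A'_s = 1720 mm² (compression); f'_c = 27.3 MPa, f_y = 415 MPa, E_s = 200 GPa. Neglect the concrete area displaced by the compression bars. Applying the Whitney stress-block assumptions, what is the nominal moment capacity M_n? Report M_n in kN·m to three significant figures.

Assume both tension and compression steel yield.
Net tension couple steel: A_s − A'_s = 5220 mm².
a = (A_s − A'_s) f_y / (0.85 f'_c b) = 2166300/(0.85 × 27.3 × 410) = 227.69 mm.
c = a/β₁ = 227.69/0.85 = 267.87 mm; ε'_s = 0.003(c − d')/c = 0.0023 ≥ f_y/E_s = 0.0021, so compression steel does yield.
M_n = (A_s − A'_s) f_y (d − a/2) + A'_s f_y (d − d') = [2166300 × (730 − 113.845) + 713800 × (730 − 60)] × 10⁻⁶ = 1334.78 + 478.25 = 1813.03 kN·m.

M_n ≈ 1810 kN·m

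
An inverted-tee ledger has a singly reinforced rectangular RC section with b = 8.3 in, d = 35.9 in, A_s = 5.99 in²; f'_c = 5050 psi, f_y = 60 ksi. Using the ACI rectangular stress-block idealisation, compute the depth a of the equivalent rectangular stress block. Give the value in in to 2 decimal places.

T = A_s f_y = 5.99 × 60 = 359.4 kips.
a = T/(0.85 f'_c b) = 359.4/(0.85 × 5.05 × 8.3) = 10.09 in.

a ≈ 10.09 in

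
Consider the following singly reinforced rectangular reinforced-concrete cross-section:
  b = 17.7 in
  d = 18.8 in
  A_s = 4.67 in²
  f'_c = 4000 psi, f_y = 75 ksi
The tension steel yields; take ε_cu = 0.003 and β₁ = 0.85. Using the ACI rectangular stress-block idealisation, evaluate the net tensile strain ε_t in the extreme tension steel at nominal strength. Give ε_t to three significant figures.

a = A_s f_y/(0.85 f'_c b) = 5.820 in.
β₁ = 0.85, so c = a/β₁ = 5.820/0.85 = 6.847 in.
From the linear strain diagram with ε_cu = 0.003: ε_t = 0.003 (d − c)/c = 0.003 × (18.8 − 6.847)/6.847 = 0.00524.
Since ε_t ≥ 0.005, the section is tension-controlled.

ε_t ≈ 0.00524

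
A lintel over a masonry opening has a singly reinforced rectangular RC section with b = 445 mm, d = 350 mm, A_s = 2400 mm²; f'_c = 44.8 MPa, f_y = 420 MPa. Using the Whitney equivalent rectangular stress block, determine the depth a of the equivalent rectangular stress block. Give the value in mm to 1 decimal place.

T = A_s f_y = 2400 × 420 = 1008000 N = 1008 kN.
Setting C = 0.85 f'_c a b equal to T: a = 1008000/(0.85 × 44.8 × 445) = 59.5 mm.

a ≈ 59.5 mm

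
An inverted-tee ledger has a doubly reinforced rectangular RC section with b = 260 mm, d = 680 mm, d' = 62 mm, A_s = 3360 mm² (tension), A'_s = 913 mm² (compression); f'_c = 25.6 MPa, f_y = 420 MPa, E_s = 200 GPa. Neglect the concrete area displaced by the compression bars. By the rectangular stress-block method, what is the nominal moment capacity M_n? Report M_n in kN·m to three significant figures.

M_n ≈ 842 kN·m

Assume both tension and compression steel yield.
Net tension couple steel: A_s − A'_s = 2447 mm².
a = (A_s − A'_s) f_y / (0.85 f'_c b) = 1027740/(0.85 × 25.6 × 260) = 181.66 mm.
c = a/β₁ = 181.66/0.85 = 213.72 mm; ε'_s = 0.003(c − d')/c = 0.0021 ≥ f_y/E_s = 0.0021, so compression steel does yield.
M_n = (A_s − A'_s) f_y (d − a/2) + A'_s f_y (d − d') = [1027740 × (680 − 90.83) + 383460 × (680 − 62)] × 10⁻⁶ = 605.51 + 236.98 = 842.49 kN·m.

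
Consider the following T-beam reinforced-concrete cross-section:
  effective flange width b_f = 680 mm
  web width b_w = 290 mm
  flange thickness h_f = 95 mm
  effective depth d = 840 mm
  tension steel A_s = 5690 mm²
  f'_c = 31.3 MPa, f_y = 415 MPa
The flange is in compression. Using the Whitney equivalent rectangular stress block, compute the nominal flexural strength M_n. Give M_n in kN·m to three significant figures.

Tension: T = A_s f_y = 5690 × 415 = 2361350 N.
Try a within the flange: a = T/(0.85 f'_c b_f) = 2361350/(0.85 × 31.3 × 680) = 130.52 mm.
a = 130.52 > h_f = 95 mm: the block extends into the web. Split into flange-overhang and web parts.
C_f = 0.85 f'_c (b_f − b_w) h_f = 0.85 × 31.3 × (680 − 290) × 95 = 985715 N.
Remaining web compression depth: a_w = (T − C_f)/(0.85 f'_c b_w) = (2361350 − 985715)/(0.85 × 31.3 × 290) = 178.30 mm.
M_n = C_f(d − h_f/2) + (T − C_f)(d − a_w/2) = 985715 × (840 − 47.5) + 1375635 × (840 − 89.15) = 781.18 + 1032.90 = 1814.08 × 10⁶ N·mm.
M_n = 1814.08 kN·m.

M_n ≈ 1810 kN·m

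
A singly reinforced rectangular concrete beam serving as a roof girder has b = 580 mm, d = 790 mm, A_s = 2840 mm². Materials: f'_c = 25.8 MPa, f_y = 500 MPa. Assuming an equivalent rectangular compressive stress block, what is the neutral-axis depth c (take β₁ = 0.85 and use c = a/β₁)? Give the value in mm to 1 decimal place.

c ≈ 131.3 mm

T = A_s f_y = 2840 × 500 = 1420000 N = 1420 kN.
Setting C = 0.85 f'_c a b equal to T: a = 1420000/(0.85 × 25.8 × 580) = 111.640 mm.
With β₁ = 0.85, c = a/β₁ = 111.640/0.85 = 131.3 mm.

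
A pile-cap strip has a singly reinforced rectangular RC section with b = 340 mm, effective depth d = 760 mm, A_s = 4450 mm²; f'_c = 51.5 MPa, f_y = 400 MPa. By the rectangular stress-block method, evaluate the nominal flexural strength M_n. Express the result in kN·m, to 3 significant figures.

M_n ≈ 1250 kN·m

T = A_s f_y = 4450 × 400 = 1780000 N = 1780 kN.
From C = T: a = T/(0.85 f'_c b) = 1780000/(0.85 × 51.5 × 340) = 119.60 mm.
M_n = T(d − a/2) = 1780 kN × (760 − 59.8) mm = 1246.36 kN·m.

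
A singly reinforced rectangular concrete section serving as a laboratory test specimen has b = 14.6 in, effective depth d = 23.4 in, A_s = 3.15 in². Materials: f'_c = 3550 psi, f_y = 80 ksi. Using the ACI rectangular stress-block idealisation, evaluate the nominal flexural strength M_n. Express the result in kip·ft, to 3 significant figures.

M_n ≈ 431 kip·ft

T = A_s f_y = 3.15 × 80 = 252 kips.
a = T/(0.85 f'_c b) = 252/(0.85 × 3.55 × 14.6) = 5.720 in.
M_n = T(d − a/2) = 252 × (23.4 − 2.86) = 5176.1 kip·in = 5176.1/12 = 431.34 kip·ft.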